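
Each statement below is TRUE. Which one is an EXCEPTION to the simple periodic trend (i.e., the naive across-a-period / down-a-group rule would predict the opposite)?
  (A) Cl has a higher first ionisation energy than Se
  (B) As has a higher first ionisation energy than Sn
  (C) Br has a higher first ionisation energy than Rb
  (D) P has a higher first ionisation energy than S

(D)

The general trend: first ionisation energy increases across a period and decreases down a group.
(A) Cl (period 3, group 17) vs Se (period 4, group 16): the stated order agrees with the simple trend.
(B) As (period 4, group 15) vs Sn (period 5, group 14): the stated order agrees with the simple trend.
(C) Br (period 4, group 17) vs Rb (period 5, group 1): the stated order agrees with the simple trend.
(D) P (period 3, group 15) vs S (period 3, group 16): the stated order contradicts the simple trend.
The exception is (D): S (3p⁴) ionizes more easily than half-filled P (3p³) because the paired 3p electron in S is pushed out by e⁻–e⁻ repulsion.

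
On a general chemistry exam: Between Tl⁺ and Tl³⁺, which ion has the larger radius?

Tl⁺

Both ions have Z = 81 protons, but Tl³⁺ has lost more electrons, so its remaining electrons feel a larger effective nuclear charge per electron and are pulled in more tightly.
Higher positive charge → smaller ion, so Tl⁺ > Tl³⁺.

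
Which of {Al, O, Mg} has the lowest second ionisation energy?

Mg

IE_2 is the cost of taking one more electron from the +1 cation: Al⁺ still has 2 valence electrons; O⁺ still has 5 valence electrons; Mg⁺ still has 1 valence electron.
All are still removing valence electrons, so compare the +1 ions as you would atoms: IE_2 generally rises across a period (higher Z_eff) and falls down a group (larger shell), subject to the usual subshell exceptions.
Valence configurations: Al⁺ [Ne]3s², O⁺ [He]2s²2p³, Mg⁺ [Ne]3s¹.
Tabulated IE_2 (kJ/mol): Al 1817, O 3388, Mg 1451.
So the second ionization energies run Mg < Al < O.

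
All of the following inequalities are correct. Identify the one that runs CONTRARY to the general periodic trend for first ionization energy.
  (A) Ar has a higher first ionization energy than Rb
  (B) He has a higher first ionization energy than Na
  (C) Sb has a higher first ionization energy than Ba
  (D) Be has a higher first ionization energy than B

The general trend: first ionization energy increases across a period and decreases down a group.
(A) Ar (period 3, group 18) vs Rb (period 5, group 1): the stated order agrees with the simple trend.
(B) He (period 1, group 18) vs Na (period 3, group 1): the stated order agrees with the simple trend.
(C) Sb (period 5, group 15) vs Ba (period 6, group 2): the stated order agrees with the simple trend.
(D) Be (period 2, group 2) vs B (period 2, group 13): the stated order contradicts the simple trend.
The exception is (D): removing B's lone 2p electron is easier than breaking Be's filled 2s².

(D)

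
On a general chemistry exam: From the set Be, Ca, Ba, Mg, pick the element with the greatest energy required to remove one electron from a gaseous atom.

Be is in period 2, group 2; Mg is in period 3, group 2; Ca is in period 4, group 2; Ba is in period 6, group 2.
First ionization energy rises across a period (greater Z_eff holds electrons more tightly) and falls down a group (valence electrons are farther from the nucleus).
All are in group 2, so first ionization energy increases up the group.
The greatest energy required to remove one electron from a gaseous atom among these belongs to Be.

Be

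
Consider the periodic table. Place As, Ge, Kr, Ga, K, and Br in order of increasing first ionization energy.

K, Ga, Ge, As, Br, Kr

K is in period 4, group 1; Ga is in period 4, group 13; Ge is in period 4, group 14; As is in period 4, group 15; Br is in period 4, group 17; Kr is in period 4, group 18.
IE₁ increases left→right with effective nuclear charge and decreases top→bottom as the valence shell moves farther out.
All lie in period 4, so first ionization energy increases left to right.
So from lowest to highest: K < Ga < Ge < As < Br < Kr.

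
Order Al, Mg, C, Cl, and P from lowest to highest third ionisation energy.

Al < P < Cl < C < Mg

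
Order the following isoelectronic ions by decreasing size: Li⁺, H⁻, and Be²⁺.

H⁻, Li⁺, Be²⁺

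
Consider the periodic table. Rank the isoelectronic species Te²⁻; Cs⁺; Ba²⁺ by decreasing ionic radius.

Te²⁻ > Cs⁺ > Ba²⁺

All of these have 54 electrons, so size is governed by nuclear charge alone: the more protons, the stronger the pull on the same electron cloud, and the smaller the ion.
Nuclear charges: Ba²⁺ (Z=56), Cs⁺ (Z=55), Te²⁻ (Z=52).
Largest to smallest: Te²⁻ > Cs⁺ > Ba²⁺.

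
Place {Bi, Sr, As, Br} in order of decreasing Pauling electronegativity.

Br, As, Bi, Sr

As is in period 4, group 15; Br is in period 4, group 17; Sr is in period 5, group 2; Bi is in period 6, group 15.
EN rises left→right (higher Z_eff, smaller atoms) and falls top→bottom (larger, more shielded atoms).
Here both period and group differ, so the two effects have to be weighed against each other.
Bi > Sr: the two effects oppose for this pair; the across-period effect wins (2.02 vs 0.95).
As > Bi: they share group 15; the group trend gives As the larger value.
Br > As: both are in period 4; the period trend gives Br the larger value.
Tabulated electronegativity (Pauling): As 2.18, Br 2.96, Sr 0.95, Bi 2.02.
So from highest to lowest: Br > As > Bi > Sr.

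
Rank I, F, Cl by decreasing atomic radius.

F is in period 2, group 17; Cl is in period 3, group 17; I is in period 5, group 17.
Across a period the added protons contract the valence shell; down a group each new principal shell makes the atom larger.
All are in group 17, so atomic radius increases down the group.
So from largest to smallest: I > Cl > F.

I, Cl, F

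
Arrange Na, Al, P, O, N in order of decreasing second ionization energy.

Na > O > N > P > Al

IE_2 is the cost of taking one more electron from the +1 cation: Na⁺ is the bare [Ne] core; Al⁺ still has 2 valence electrons; P⁺ still has 4 valence electrons; O⁺ still has 5 valence electrons; N⁺ still has 4 valence electrons.
Pulling an electron out of a noble-gas core costs far more than removing a remaining valence electron, so Na sits at the high end of IE_2.
Valence configurations: Al⁺ [Ne]3s², P⁺ [Ne]3s²3p², O⁺ [He]2s²2p³, N⁺ [He]2s²2p².
The numbers (kJ/mol): Na 4562, Al 1817, P 1907, O 3388, N 2856.
Hence IE_2: Al < P < N < O < Na.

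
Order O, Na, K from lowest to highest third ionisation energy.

The third ionization energy removes an electron from the +2 ion. For each element: O²⁺ still has 4 valence electrons; Na²⁺ is already 1 electron into the core; K²⁺ is already 1 electron into the core.
Usually core removal costs more than valence removal, but here the competition is close: a tightly held n=2 valence electron can cost more to remove than an n=3 core electron, so the actual values have to decide it.
Approximate IE_3 values (kJ/mol): O 5300, Na 6910, K 4420.
So the third ionization energies run K < O < Na.

K, O, Na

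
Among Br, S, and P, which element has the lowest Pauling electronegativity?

P

P is in period 3, group 15; S is in period 3, group 16; Br is in period 4, group 17.
Atoms toward the upper right of the periodic table pull bonding electrons most strongly.
Here both period and group differ, so the two effects have to be weighed against each other.
S > P: both are in period 3; the period trend gives S the larger value.
Br > S: period and group pull opposite ways; the across-period shift dominates (2.96 vs 2.58).
Tabulated electronegativity (Pauling): P 2.19, S 2.58, Br 2.96.
The lowest Pauling electronegativity among these belongs to P.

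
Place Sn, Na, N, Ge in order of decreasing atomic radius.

Radius decreases left→right (rising Z_eff, same n) and increases top→bottom (higher n).
These span different periods and groups, so the two trends combine.
Ge > N: relative to N, both the across-period and down-group shifts push Ge's atomic radius up.
Sn > Ge: Sn sits below Ge in group 14, so the down-group effect alone puts Sn larger.
Na > Sn: period and group pull opposite ways; the across-period shift dominates (155 vs 140 pm).
Approximate values (pm): N 71, Na 155, Ge 121, Sn 140.
So from largest to smallest: Na > Sn > Ge > N.

Na > Sn > Ge > N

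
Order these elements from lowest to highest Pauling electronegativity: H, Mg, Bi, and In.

Mg, In, Bi, H

H is in period 1, group 1; Mg is in period 3, group 2; In is in period 5, group 13; Bi is in period 6, group 15.
Smaller atoms with higher effective nuclear charge are more electronegative.
Here both period and group differ, so the two effects have to be weighed against each other.
In > Mg: period and group pull opposite ways; the across-period shift dominates (1.78 vs 1.31).
Bi > In: period and group pull opposite ways; the across-period shift dominates (2.02 vs 1.78).
H > Bi: the two effects oppose for this pair; the down-group effect wins (2.20 vs 2.02).
Approximate values (Pauling): H 2.20, Mg 1.31, In 1.78, Bi 2.02.
So from lowest to highest: Mg < In < Bi < H.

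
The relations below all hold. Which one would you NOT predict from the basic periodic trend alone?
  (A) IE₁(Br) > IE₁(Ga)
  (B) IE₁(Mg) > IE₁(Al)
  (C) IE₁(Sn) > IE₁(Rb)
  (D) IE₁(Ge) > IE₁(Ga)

The general trend: IE₁ increases across a period and decreases down a group.
(A) Br (period 4, group 17) vs Ga (period 4, group 13): the stated order agrees with the simple trend.
(B) Mg (period 3, group 2) vs Al (period 3, group 13): the stated order contradicts the simple trend.
(C) Sn (period 5, group 14) vs Rb (period 5, group 1): the stated order agrees with the simple trend.
(D) Ge (period 4, group 14) vs Ga (period 4, group 13): the stated order agrees with the simple trend.
The exception is (B): Al's single 3p electron is easier to remove than one from Mg's filled 3s².

(B)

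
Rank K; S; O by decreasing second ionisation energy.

O > K > S

After 1 electron has been removed, what remains? K⁺ is the bare [Ar] core; S⁺ still has 5 valence electrons; O⁺ still has 5 valence electrons.
Usually core removal costs more than valence removal, but here the competition is close: a tightly held n=2 valence electron can cost more to remove than an n=3 core electron, so the actual values have to decide it.
Valence configurations: S⁺ [Ne]3s²3p³, O⁺ [He]2s²2p³.
Approximate IE_2 values (kJ/mol): K 3052, S 2252, O 3388.
Overall IE_2 order: S < K < O.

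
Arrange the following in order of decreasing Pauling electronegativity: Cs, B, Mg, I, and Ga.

I > B > Ga > Mg > Cs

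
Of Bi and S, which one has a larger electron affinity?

S

Adding an electron releases more energy for atoms nearer the top right (short of the noble gases).
Here both period and group differ, so the two effects have to be weighed against each other.
S > Bi: both effects reinforce here, so S is clearly the higher of the two.
Tabulated electron affinity (kJ/mol): S 200, Bi 91.
So S has the larger electron affinity (S > Bi).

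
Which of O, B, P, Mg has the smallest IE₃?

IE_3 is the cost of taking one more electron from the +2 cation: O²⁺ still has 4 valence electrons; B²⁺ still has 1 valence electron; P²⁺ still has 3 valence electrons; Mg²⁺ is the bare [Ne] core.
Pulling an electron out of a noble-gas core costs far more than removing a remaining valence electron, so Mg sits at the high end of IE_3.
Valence configurations: O²⁺ [He]2s²2p², B²⁺ [He]2s¹, P²⁺ [Ne]3s²3p¹.
Approximate IE_3 values (kJ/mol): O 5300, B 3660, P 2914, Mg 7733.
Putting it together, IE_3: P < B < O < Mg.

P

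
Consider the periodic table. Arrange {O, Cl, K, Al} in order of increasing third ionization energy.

After 2 electrons have been removed, what remains? O²⁺ still has 4 valence electrons; Cl²⁺ still has 5 valence electrons; K²⁺ is already 1 electron into the core; Al²⁺ still has 1 valence electron.
Usually core removal costs more than valence removal, but here the competition is close: a tightly held n=2 valence electron can cost more to remove than an n=3 core electron, so the actual values have to decide it.
Valence configurations: O²⁺ [He]2s²2p², Cl²⁺ [Ne]3s²3p³, Al²⁺ [Ne]3s¹.
Tabulated IE_3 (kJ/mol): O 5300, Cl 3822, K 4420, Al 2745.
Overall IE_3 order: Al < Cl < K < O.

Al, Cl, K, O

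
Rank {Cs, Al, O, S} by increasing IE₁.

Cs, Al, S, O

Across a period the outer electron is held more tightly (higher IE₁); down a group it sits in a higher shell, more shielded, and comes off more easily.
Here both period and group differ, so the two effects have to be weighed against each other.
Al > Cs: both effects reinforce here, so Al is clearly the higher of the two.
S > Al: S lies to the right of Al in period 3, so the across-period effect alone puts S higher.
O > S: O sits above S in group 16, so the down-group effect alone puts O higher.
Tabulated first ionization energy (kJ/mol): O 1314, Al 578, S 1000, Cs 376.
So from lowest to highest: Cs < Al < S < O.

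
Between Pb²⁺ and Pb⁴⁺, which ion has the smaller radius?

Both ions have Z = 82 protons, but Pb⁴⁺ has lost more electrons, so its remaining electrons feel a larger effective nuclear charge per electron and are pulled in more tightly.
Higher positive charge → smaller ion, so Pb²⁺ > Pb⁴⁺.

Pb⁴⁺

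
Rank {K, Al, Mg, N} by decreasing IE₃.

Mg, N, K, Al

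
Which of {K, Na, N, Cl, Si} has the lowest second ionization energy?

Si

After 1 electron has been removed, what remains? K⁺ is the bare [Ar] core; Na⁺ is the bare [Ne] core; N⁺ still has 4 valence electrons; Cl⁺ still has 6 valence electrons; Si⁺ still has 3 valence electrons.
Breaking into a closed-shell core is much more expensive than removing a leftover valence electron — K and Na have the largest IE_2 here.
Valence configurations: N⁺ [He]2s²2p², Cl⁺ [Ne]3s²3p⁴, Si⁺ [Ne]3s²3p¹.
The numbers (kJ/mol): K 3052, Na 4562, N 2856, Cl 2298, Si 1577.
Hence IE_2: Si < Cl < N < K < Na.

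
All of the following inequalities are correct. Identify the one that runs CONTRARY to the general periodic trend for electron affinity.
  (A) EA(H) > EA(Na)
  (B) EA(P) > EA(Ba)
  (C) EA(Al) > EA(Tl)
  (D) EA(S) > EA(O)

(D)

The general trend: electron affinity increases across a period and decreases down a group.
(A) H (period 1, group 1) vs Na (period 3, group 1): the stated order agrees with the simple trend.
(B) P (period 3, group 15) vs Ba (period 6, group 2): the stated order agrees with the simple trend.
(C) Al (period 3, group 13) vs Tl (period 6, group 13): the stated order agrees with the simple trend.
(D) S (period 3, group 16) vs O (period 2, group 16): the stated order contradicts the simple trend.
The exception is (D): the compact 2p subshell of O repels the added electron more than S's larger 3p does.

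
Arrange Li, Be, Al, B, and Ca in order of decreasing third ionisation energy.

Be > Li > Ca > B > Al

Consider each +2 ion: Li²⁺ is already 1 electron into the core; Be²⁺ is the bare [He] core; Al²⁺ still has 1 valence electron; B²⁺ still has 1 valence electron; Ca²⁺ is the bare [Ar] core.
Pulling an electron out of a noble-gas core costs far more than removing a remaining valence electron, so Ca, Li and Be sit at the high end of IE_3.
Valence configurations: Al²⁺ [Ne]3s¹, B²⁺ [He]2s¹.
Tabulated IE_3 (kJ/mol): Li 11815, Be 14849, Al 2745, B 3660, Ca 4912.
Overall IE_3 order: Al < B < Ca < Li < Be.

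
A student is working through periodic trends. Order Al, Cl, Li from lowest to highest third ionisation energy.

Consider each +2 ion: Al²⁺ still has 1 valence electron; Cl²⁺ still has 5 valence electrons; Li²⁺ is already 1 electron into the core.
Core electrons are held far more tightly than valence electrons, so Li tops the IE_3 order.
Valence configurations: Al²⁺ [Ne]3s¹, Cl²⁺ [Ne]3s²3p³.
Approximate IE_3 values (kJ/mol): Al 2745, Cl 3822, Li 11815.
Hence IE_3: Al < Cl < Li.

Al < Cl < Li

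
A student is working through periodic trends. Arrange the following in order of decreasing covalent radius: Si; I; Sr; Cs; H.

Cs > Sr > I > Si > H

Moving right in a period, electrons are added to the same shell under a stronger nuclear pull, so atoms get smaller; moving down, a new shell is opened and atoms get larger.
These span different periods and groups, so the two trends combine.
Si > H: period and group pull opposite ways; the down-group shift dominates (116 vs 32 pm).
I > Si: the two effects oppose for this pair; the down-group effect wins (133 vs 116 pm).
Sr > I: both are in period 5; the period trend gives Sr the larger value.
Cs > Sr: relative to Sr, both the across-period and down-group shifts push Cs's atomic radius up.
For reference (pm): H 32, Si 116, Sr 185, I 133, Cs 232.
So from largest to smallest: Cs > Sr > I > Si > H.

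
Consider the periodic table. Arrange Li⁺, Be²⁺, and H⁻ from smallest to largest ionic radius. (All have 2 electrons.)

All of these have 2 electrons, so size is governed by nuclear charge alone: the more protons, the stronger the pull on the same electron cloud, and the smaller the ion.
Nuclear charges: Be²⁺ (Z=4), Li⁺ (Z=3), H⁻ (Z=1).
Smallest to largest: Be²⁺ < Li⁺ < H⁻.

Be²⁺, Li⁺, H⁻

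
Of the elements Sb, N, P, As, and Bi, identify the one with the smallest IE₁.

Bi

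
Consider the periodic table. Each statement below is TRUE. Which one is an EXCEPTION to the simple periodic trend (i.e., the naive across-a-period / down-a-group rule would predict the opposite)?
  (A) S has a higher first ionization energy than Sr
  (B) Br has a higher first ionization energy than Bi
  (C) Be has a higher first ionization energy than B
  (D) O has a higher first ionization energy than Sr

(C)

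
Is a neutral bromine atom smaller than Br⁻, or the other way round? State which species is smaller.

Br

Forming Br⁻ adds 1 electron to Br. More electron–electron repulsion in the same shell, with unchanged nuclear charge, lets the cloud expand.
An anion is larger than its parent atom: Br⁻ > Br.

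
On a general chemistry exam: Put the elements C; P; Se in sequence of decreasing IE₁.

C > P > Se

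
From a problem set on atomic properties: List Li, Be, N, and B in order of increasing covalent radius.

N < B < Be < Li

Radius decreases left→right (rising Z_eff, same n) and increases top→bottom (higher n).
All lie in period 2, so atomic radius increases right to left.
So from smallest to largest: N < B < Be < Li.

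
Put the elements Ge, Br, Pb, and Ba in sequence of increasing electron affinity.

Ge is in period 4, group 14; Br is in period 4, group 17; Ba is in period 6, group 2; Pb is in period 6, group 14.
EA tends to increase across a period and decrease down a group, though the pattern is less regular than for IE or radius.
These span different periods and groups, so the two trends combine.
Pb > Ba: both are in period 6; the period trend gives Pb the larger value.
Ge > Pb: they share group 14; the group trend gives Ge the larger value.
Br > Ge: Br lies to the right of Ge in period 4, so the across-period effect alone puts Br higher.
Tabulated electron affinity (kJ/mol): Ge 119, Br 325, Ba 14, Pb 35.
So from lowest to highest: Ba < Pb < Ge < Br.

Ba, Pb, Ge, Br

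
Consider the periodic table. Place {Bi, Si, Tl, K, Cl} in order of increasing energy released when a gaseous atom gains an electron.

Tl, K, Bi, Si, Cl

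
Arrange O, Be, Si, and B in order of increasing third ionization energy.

IE_3 is the cost of taking one more electron from the +2 cation: O²⁺ still has 4 valence electrons; Be²⁺ is the bare [He] core; Si²⁺ still has 2 valence electrons; B²⁺ still has 1 valence electron.
Pulling an electron out of a noble-gas core costs far more than removing a remaining valence electron, so Be sits at the high end of IE_3.
Valence configurations: O²⁺ [He]2s²2p², Si²⁺ [Ne]3s², B²⁺ [He]2s¹.
Approximate IE_3 values (kJ/mol): O 5300, Be 14849, Si 3232, B 3660.
Overall IE_3 order: Si < B < O < Be.

Si < B < O < Be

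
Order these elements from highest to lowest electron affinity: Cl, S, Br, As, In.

S is in period 3, group 16; Cl is in period 3, group 17; As is in period 4, group 15; Br is in period 4, group 17; In is in period 5, group 13.
Adding an electron releases more energy for atoms nearer the top right (short of the noble gases).
Neither a single period nor a single group — weigh both effects.
As > In: relative to In, both the across-period and down-group shifts push As's electron affinity up.
S > As: relative to As, both the across-period and down-group shifts push S's electron affinity up.
Br > S: the two effects oppose for this pair; the across-period effect wins (325 vs 200 kJ/mol).
Cl > Br: they share group 17; the group trend gives Cl the larger value.
For reference (kJ/mol): S 200, Cl 349, As 78, Br 325, In 29.
So from highest to lowest: Cl > Br > S > As > In.

Cl, Br, S, As, In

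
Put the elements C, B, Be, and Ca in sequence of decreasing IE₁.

C > Be > B > Ca

Across a period the outer electron is held more tightly (higher IE₁); down a group it sits in a higher shell, more shielded, and comes off more easily.
These span different periods and groups, so the two trends combine.
B > Ca: both effects reinforce here, so B is clearly the higher of the two.
Be > B: this pair runs against the simple trend — see the exception note.
C > Be: both are in period 2; the period trend gives C the larger value.
Note the exception: Be has a higher first ionization energy than B, contrary to the simple trend — removing B's lone 2p electron is easier than breaking Be's filled 2s².
Tabulated first ionization energy (kJ/mol): Be 900, B 801, C 1086, Ca 590.
So from highest to lowest: C > Be > B > Ca.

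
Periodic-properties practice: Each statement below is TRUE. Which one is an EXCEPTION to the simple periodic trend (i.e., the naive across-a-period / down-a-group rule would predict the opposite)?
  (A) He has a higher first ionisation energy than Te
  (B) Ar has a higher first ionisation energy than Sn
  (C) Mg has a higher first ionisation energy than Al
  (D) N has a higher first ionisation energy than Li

(C)

The general trend: first ionisation energy increases across a period and decreases down a group.
(A) He (period 1, group 18) vs Te (period 5, group 16): the stated order agrees with the simple trend.
(B) Ar (period 3, group 18) vs Sn (period 5, group 14): the stated order agrees with the simple trend.
(C) Mg (period 3, group 2) vs Al (period 3, group 13): the stated order contradicts the simple trend.
(D) N (period 2, group 15) vs Li (period 2, group 1): the stated order agrees with the simple trend.
The exception is (C): Al's single 3p electron is easier to remove than one from Mg's filled 3s².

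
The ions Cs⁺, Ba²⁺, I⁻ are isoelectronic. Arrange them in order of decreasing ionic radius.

All of these have 54 electrons, so size is governed by nuclear charge alone: the more protons, the stronger the pull on the same electron cloud, and the smaller the ion.
Nuclear charges: Ba²⁺ (Z=56), Cs⁺ (Z=55), I⁻ (Z=53).
Largest to smallest: I⁻ > Cs⁺ > Ba²⁺.

I⁻ > Cs⁺ > Ba²⁺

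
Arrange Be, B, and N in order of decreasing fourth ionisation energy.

B, Be, N

Consider each +3 ion: Be³⁺ is already 1 electron into the core; B³⁺ is the bare [He] core; N³⁺ still has 2 valence electrons.
Breaking into a closed-shell core is much more expensive than removing a leftover valence electron — Be and B have the largest IE_4 here.
Tabulated IE_4 (kJ/mol): Be 21007, B 25026, N 7475.
So the fourth ionization energies run N < Be < B.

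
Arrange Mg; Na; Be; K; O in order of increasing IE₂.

Mg < Be < K < O < Na

Consider each +1 ion: Mg⁺ still has 1 valence electron; Na⁺ is the bare [Ne] core; Be⁺ still has 1 valence electron; K⁺ is the bare [Ar] core; O⁺ still has 5 valence electrons.
Usually core removal costs more than valence removal, but here the competition is close: a tightly held n=2 valence electron can cost more to remove than an n=3 core electron, so the actual values have to decide it.
Valence configurations: Mg⁺ [Ne]3s¹, Be⁺ [He]2s¹, O⁺ [He]2s²2p³.
The numbers (kJ/mol): Mg 1451, Na 4562, Be 1757, K 3052, O 3388.
So the second ionization energies run Mg < Be < K < O < Na.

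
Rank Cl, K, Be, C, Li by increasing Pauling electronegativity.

K < Li < Be < C < Cl

Li is in period 2, group 1; Be is in period 2, group 2; C is in period 2, group 14; Cl is in period 3, group 17; K is in period 4, group 1.
Smaller atoms with higher effective nuclear charge are more electronegative.
Neither a single period nor a single group — weigh both effects.
Li > K: Li sits above K in group 1, so the down-group effect alone puts Li higher.
Be > Li: Be lies to the right of Li in period 2, so the across-period effect alone puts Be higher.
C > Be: both are in period 2; the period trend gives C the larger value.
Cl > C: the two effects oppose for this pair; the across-period effect wins (3.16 vs 2.55).
Approximate values (Pauling): Li 0.98, Be 1.57, C 2.55, Cl 3.16, K 0.82.
So from lowest to highest: K < Li < Be < C < Cl.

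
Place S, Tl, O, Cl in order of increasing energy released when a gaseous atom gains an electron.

Adding an electron releases more energy for atoms nearer the top right (short of the noble gases).
Here both period and group differ, so the two effects have to be weighed against each other.
O > Tl: both effects reinforce here, so O is clearly the higher of the two.
S > O: this pair runs against the simple trend — see the exception note.
Cl > S: both are in period 3; the period trend gives Cl the larger value.
Note the exception: S has a higher electron affinity than O, contrary to the simple trend — the compact 2p subshell of O repels the added electron more than S's larger 3p does.
Approximate values (kJ/mol): O 141, S 200, Cl 349, Tl 19.
So from lowest to highest: Tl < O < S < Cl.

Tl, O, S, Cl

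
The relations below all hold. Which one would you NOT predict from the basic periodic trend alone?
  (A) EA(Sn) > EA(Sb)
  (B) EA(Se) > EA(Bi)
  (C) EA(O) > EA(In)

(A)

The general trend: electron affinity increases across a period and decreases down a group.
(A) Sn (period 5, group 14) vs Sb (period 5, group 15): the stated order contradicts the simple trend.
(B) Se (period 4, group 16) vs Bi (period 6, group 15): the stated order agrees with the simple trend.
(C) O (period 2, group 16) vs In (period 5, group 13): the stated order agrees with the simple trend.
The exception is (A): adding an electron to Sb's half-filled 5p³ is unfavourable, so Sn has the more exothermic EA.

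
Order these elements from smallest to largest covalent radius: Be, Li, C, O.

O < C < Be < Li

Li is in period 2, group 1; Be is in period 2, group 2; C is in period 2, group 14; O is in period 2, group 16.
Moving right in a period, electrons are added to the same shell under a stronger nuclear pull, so atoms get smaller; moving down, a new shell is opened and atoms get larger.
All lie in period 2, so atomic radius increases right to left.
So from smallest to largest: O < C < Be < Li.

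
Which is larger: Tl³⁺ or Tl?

Tl

Forming Tl³⁺ removes 3 electrons from Tl. Fewer electrons for the same nuclear charge means less shielding and a higher Z_eff on the remaining electrons, and for main-group metals the entire outer shell is lost.
A cation is smaller than its parent atom: Tl³⁺ < Tl.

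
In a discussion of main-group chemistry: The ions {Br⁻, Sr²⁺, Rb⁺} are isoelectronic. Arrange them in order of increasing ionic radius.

Sr²⁺ < Rb⁺ < Br⁻

All of these have 36 electrons, so size is governed by nuclear charge alone: the more protons, the stronger the pull on the same electron cloud, and the smaller the ion.
Nuclear charges: Sr²⁺ (Z=38), Rb⁺ (Z=37), Br⁻ (Z=35).
Smallest to largest: Sr²⁺ < Rb⁺ < Br⁻.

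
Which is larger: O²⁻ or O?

O²⁻

Forming O²⁻ adds 2 electrons to O. More electron–electron repulsion in the same shell, with unchanged nuclear charge, lets the cloud expand.
An anion is larger than its parent atom: O²⁻ > O.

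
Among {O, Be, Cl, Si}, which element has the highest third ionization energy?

After 2 electrons have been removed, what remains? O²⁺ still has 4 valence electrons; Be²⁺ is the bare [He] core; Cl²⁺ still has 5 valence electrons; Si²⁺ still has 2 valence electrons.
Pulling an electron out of a noble-gas core costs far more than removing a remaining valence electron, so Be sits at the high end of IE_3.
Valence configurations: O²⁺ [He]2s²2p², Cl²⁺ [Ne]3s²3p³, Si²⁺ [Ne]3s².
Tabulated IE_3 (kJ/mol): O 5300, Be 14849, Cl 3822, Si 3232.
Putting it together, IE_3: Si < Cl < O < Be.

Be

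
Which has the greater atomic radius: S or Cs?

S is in period 3, group 16; Cs is in period 6, group 1.
Radius decreases left→right (rising Z_eff, same n) and increases top→bottom (higher n).
Neither a single period nor a single group — weigh both effects.
Cs > S: relative to S, both the across-period and down-group shifts push Cs's atomic radius up.
Tabulated atomic radius (pm): S 103, Cs 232.
So Cs has the greater atomic radius (Cs > S).

Cs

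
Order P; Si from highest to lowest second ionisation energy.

The second ionization energy removes an electron from the +1 ion. For each element: P⁺ still has 4 valence electrons; Si⁺ still has 3 valence electrons.
All are still removing valence electrons, so compare the +1 ions as you would atoms: IE_2 generally rises across a period (higher Z_eff) and falls down a group (larger shell), subject to the usual subshell exceptions.
Valence configurations: P⁺ [Ne]3s²3p², Si⁺ [Ne]3s²3p¹.
Tabulated IE_2 (kJ/mol): P 1907, Si 1577.
Hence IE_2: Si < P.

P > Si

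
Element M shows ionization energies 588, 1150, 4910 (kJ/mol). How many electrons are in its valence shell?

Look for the largest jump between consecutive ionization energies: IE3/IE2 ≈ 4.3, far larger than any earlier ratio.
That jump marks the point where a core electron is being removed. So the atom has 2 valence electrons.

2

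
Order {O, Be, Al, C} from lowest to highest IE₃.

Al, C, O, Be

IE_3 is the cost of taking one more electron from the +2 cation: O²⁺ still has 4 valence electrons; Be²⁺ is the bare [He] core; Al²⁺ still has 1 valence electron; C²⁺ still has 2 valence electrons.
Pulling an electron out of a noble-gas core costs far more than removing a remaining valence electron, so Be sits at the high end of IE_3.
Valence configurations: O²⁺ [He]2s²2p², Al²⁺ [Ne]3s¹, C²⁺ [He]2s².
Approximate IE_3 values (kJ/mol): O 5300, Be 14849, Al 2745, C 4620.
Hence IE_3: Al < C < O < Be.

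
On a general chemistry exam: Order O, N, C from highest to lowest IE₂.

O > N > C

After 1 electron has been removed, what remains? O⁺ still has 5 valence electrons; N⁺ still has 4 valence electrons; C⁺ still has 3 valence electrons.
All are still removing valence electrons, so compare the +1 ions as you would atoms: IE_2 generally rises across a period (higher Z_eff) and falls down a group (larger shell), subject to the usual subshell exceptions.
Valence configurations: O⁺ [He]2s²2p³, N⁺ [He]2s²2p², C⁺ [He]2s²2p¹.
Approximate IE_2 values (kJ/mol): O 3388, N 2856, C 2353.
Hence IE_2: C < N < O.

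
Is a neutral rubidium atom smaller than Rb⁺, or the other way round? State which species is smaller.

Rb⁺

Forming Rb⁺ removes 1 electron from Rb. Fewer electrons for the same nuclear charge means less shielding and a higher Z_eff on the remaining electrons, and for main-group metals the entire outer shell is lost.
A cation is smaller than its parent atom: Rb⁺ < Rb.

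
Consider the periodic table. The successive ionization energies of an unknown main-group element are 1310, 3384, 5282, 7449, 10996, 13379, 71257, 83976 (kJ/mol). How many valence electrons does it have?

6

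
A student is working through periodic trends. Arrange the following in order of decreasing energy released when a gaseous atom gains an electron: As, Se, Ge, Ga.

Se, Ge, As, Ga

Electron affinity generally becomes more exothermic across a period toward the halogens and less exothermic down a group.
All lie in period 4; the across-period trend (electron affinity increases left to right) applies, with the exception below.
Note the exception: Ge has a higher electron affinity than As, contrary to the simple trend — adding an electron to As's half-filled 4p³ is unfavourable, so Ge (4p²) has the more exothermic EA.
Tabulated electron affinity (kJ/mol): Ga 29, Ge 119, As 78, Se 195.
So from highest to lowest: Se > Ge > As > Ga.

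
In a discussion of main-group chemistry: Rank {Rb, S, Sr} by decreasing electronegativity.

S, Sr, Rb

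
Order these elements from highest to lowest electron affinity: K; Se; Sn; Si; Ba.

Si is in period 3, group 14; K is in period 4, group 1; Se is in period 4, group 16; Sn is in period 5, group 14; Ba is in period 6, group 2.
EA tends to increase across a period and decrease down a group, though the pattern is less regular than for IE or radius.
These span different periods and groups, so the two trends combine.
K > Ba: period and group pull opposite ways; the down-group shift dominates (48 vs 14 kJ/mol).
Sn > K: the two effects oppose for this pair; the across-period effect wins (107 vs 48 kJ/mol).
Si > Sn: they share group 14; the group trend gives Si the larger value.
Se > Si: the two effects oppose for this pair; the across-period effect wins (195 vs 134 kJ/mol).
Tabulated electron affinity (kJ/mol): Si 134, K 48, Se 195, Sn 107, Ba 14.
So from highest to lowest: Se > Si > Sn > K > Ba.

Se, Si, Sn, K, Ba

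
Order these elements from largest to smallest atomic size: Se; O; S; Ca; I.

Ca, I, Se, S, O

Atomic radius shrinks across a period as nuclear charge pulls the same shell inward, and grows down a group as new shells are added.
Neither a single period nor a single group — weigh both effects.
S > O: they share group 16; the group trend gives S the larger value.
Se > S: they share group 16; the group trend gives Se the larger value.
I > Se: the two effects oppose for this pair; the down-group effect wins (133 vs 116 pm).
Ca > I: period and group pull opposite ways; the across-period shift dominates (171 vs 133 pm).
Tabulated atomic radius (pm): O 63, S 103, Ca 171, Se 116, I 133.
So from largest to smallest: Ca > I > Se > S > O.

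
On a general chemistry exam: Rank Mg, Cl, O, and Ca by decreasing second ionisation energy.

O > Cl > Mg > Ca

IE_2 is the cost of taking one more electron from the +1 cation: Mg⁺ still has 1 valence electron; Cl⁺ still has 6 valence electrons; O⁺ still has 5 valence electrons; Ca⁺ still has 1 valence electron.
All are still removing valence electrons, so compare the +1 ions as you would atoms: IE_2 generally rises across a period (higher Z_eff) and falls down a group (larger shell), subject to the usual subshell exceptions.
Valence configurations: Mg⁺ [Ne]3s¹, Cl⁺ [Ne]3s²3p⁴, O⁺ [He]2s²2p³, Ca⁺ [Ar]4s¹.
Approximate IE_2 values (kJ/mol): Mg 1451, Cl 2298, O 3388, Ca 1145.
Putting it together, IE_2: Ca < Mg < Cl < O.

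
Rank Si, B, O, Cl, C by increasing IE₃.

Si < B < Cl < C < O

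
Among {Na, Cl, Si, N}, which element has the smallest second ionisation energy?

The second ionization energy removes an electron from the +1 ion. For each element: Na⁺ is the bare [Ne] core; Cl⁺ still has 6 valence electrons; Si⁺ still has 3 valence electrons; N⁺ still has 4 valence electrons.
Breaking into a closed-shell core is much more expensive than removing a leftover valence electron — Na has the largest IE_2 here.
Valence configurations: Cl⁺ [Ne]3s²3p⁴, Si⁺ [Ne]3s²3p¹, N⁺ [He]2s²2p².
The numbers (kJ/mol): Na 4562, Cl 2298, Si 1577, N 2856.
Putting it together, IE_2: Si < Cl < N < Na.

Si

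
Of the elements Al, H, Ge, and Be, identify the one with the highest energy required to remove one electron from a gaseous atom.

Across a period the outer electron is held more tightly (higher IE₁); down a group it sits in a higher shell, more shielded, and comes off more easily.
A diagonal step moves right (one effect) and down (the opposite effect) at once.
Ge > Al: period and group pull opposite ways; the across-period shift dominates (762 vs 578 kJ/mol).
Be > Ge: the two effects oppose for this pair; the down-group effect wins (900 vs 762 kJ/mol).
H > Be: the two effects oppose for this pair; the down-group effect wins (1312 vs 900 kJ/mol).
Approximate values (kJ/mol): H 1312, Be 900, Al 578, Ge 762.
The highest energy required to remove one electron from a gaseous atom among these belongs to H.

H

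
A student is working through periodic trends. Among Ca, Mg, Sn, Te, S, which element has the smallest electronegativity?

Mg is in period 3, group 2; S is in period 3, group 16; Ca is in period 4, group 2; Sn is in period 5, group 14; Te is in period 5, group 16.
Electronegativity increases across a period and decreases down a group, tracking effective nuclear charge and atomic size.
Here both period and group differ, so the two effects have to be weighed against each other.
Mg > Ca: Mg sits above Ca in group 2, so the down-group effect alone puts Mg higher.
Sn > Mg: period and group pull opposite ways; the across-period shift dominates (1.96 vs 1.31).
Te > Sn: Te lies to the right of Sn in period 5, so the across-period effect alone puts Te higher.
S > Te: S sits above Te in group 16, so the down-group effect alone puts S higher.
Tabulated electronegativity (Pauling): Mg 1.31, S 2.58, Ca 1.00, Sn 1.96, Te 2.10.
The smallest electronegativity among these belongs to Ca.

Ca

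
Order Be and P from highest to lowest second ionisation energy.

P > Be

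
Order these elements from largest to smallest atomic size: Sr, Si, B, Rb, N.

B is in period 2, group 13; N is in period 2, group 15; Si is in period 3, group 14; Rb is in period 5, group 1; Sr is in period 5, group 2.
Radius decreases left→right (rising Z_eff, same n) and increases top→bottom (higher n).
Here both period and group differ, so the two effects have to be weighed against each other.
B > N: both are in period 2; the period trend gives B the larger value.
Si > B: the two effects oppose for this pair; the down-group effect wins (116 vs 85 pm).
Sr > Si: relative to Si, both the across-period and down-group shifts push Sr's atomic radius up.
Rb > Sr: Rb lies to the left of Sr in period 5, so the across-period effect alone puts Rb larger.
For reference (pm): B 85, N 71, Si 116, Rb 210, Sr 185.
So from largest to smallest: Rb > Sr > Si > B > N.

Rb > Sr > Si > B > N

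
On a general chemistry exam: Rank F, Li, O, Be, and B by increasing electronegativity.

Li is in period 2, group 1; Be is in period 2, group 2; B is in period 2, group 13; O is in period 2, group 16; F is in period 2, group 17.
Atoms toward the upper right of the periodic table pull bonding electrons most strongly.
All lie in period 2, so electronegativity increases left to right.
So from lowest to highest: Li < Be < B < O < F.

Li, Be, B, O, F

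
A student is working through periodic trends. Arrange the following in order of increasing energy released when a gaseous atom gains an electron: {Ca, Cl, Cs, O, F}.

Atoms with high Z_eff and room in the valence shell (especially the halogens) have the most exothermic electron affinities.
Neither a single period nor a single group — weigh both effects.
Cs > Ca: this pair runs against the simple trend — see the exception note.
O > Cs: both effects reinforce here, so O is clearly the higher of the two.
F > O: both are in period 2; the period trend gives F the larger value.
Cl > F: this pair runs against the simple trend — see the exception note.
Note the exception: Cs has a higher electron affinity than Ca, contrary to the simple trend — adding an electron to Ca (ns²) has to open a new, higher-energy np subshell, which is unfavourable.
Note the exception: Cl has a higher electron affinity than F, contrary to the simple trend — F's small 2p subshell makes the incoming electron feel strong e⁻–e⁻ repulsion, so Cl actually releases more energy on gaining an electron.
Approximate values (kJ/mol): O 141, F 328, Cl 349, Ca 2, Cs 46.
So from lowest to highest: Ca < Cs < O < F < Cl.

Ca < Cs < O < F < Cl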